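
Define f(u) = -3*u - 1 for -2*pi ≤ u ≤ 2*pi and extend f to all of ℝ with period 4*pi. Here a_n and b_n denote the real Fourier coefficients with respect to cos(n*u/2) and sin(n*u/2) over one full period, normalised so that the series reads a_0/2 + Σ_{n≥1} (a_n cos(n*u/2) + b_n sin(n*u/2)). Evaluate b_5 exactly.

b_5 = (1/(2*pi)) ∫_{-2*pi}^{2*pi} f(u) sin(5*u/2) du.
Integrating by parts (boundary term plus one more integral), an antiderivative of (-3*u - 1) sin(5*u/2) is 6*u*cos(5*u/2)/5 - 12*sin(5*u/2)/25 + 2*cos(5*u/2)/5; evaluating from -2*pi to 2*pi: ∫_{-2*pi}^{2*pi} (-3*u - 1) sin(5*u/2) du = (-12*pi/5 - 2/5) - (-2/5 + 12*pi/5) = -24*pi/5.
Hence b_5 = (1/(2*pi))·(-24*pi/5) = -12/5.

-12/5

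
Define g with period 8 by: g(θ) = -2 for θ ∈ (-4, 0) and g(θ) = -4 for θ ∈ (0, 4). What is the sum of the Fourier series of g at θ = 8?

-3

θ = 8 differs from θ = 0 by 1 full period(s), and the series is 8-periodic.
At θ = 0 the one-sided limits are g(0^-) = -2 and g(0^+) = -4.
By Dirichlet's theorem the series converges to their average, [(-2) + (-4)]/2 = -3.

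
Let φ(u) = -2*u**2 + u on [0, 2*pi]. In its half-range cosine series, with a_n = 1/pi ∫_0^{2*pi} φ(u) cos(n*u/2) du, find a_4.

a_4 = 1/pi ∫_0^{2*pi} (-2*u**2 + u) cos(2*u) du.
Integrating by parts twice (tabular method), an antiderivative of (-2*u**2 + u) cos(2*u) is -u**2*sin(2*u) + u*sin(2*u)/2 - u*cos(2*u) + sin(2*u)/2 + cos(2*u)/4; evaluating from 0 to 2*pi: ∫_{0}^{2*pi} (-2*u**2 + u) cos(2*u) du = (1/4 - 2*pi) - (1/4) = -2*pi.
Hence a_4 = (1/pi)·(-2*pi) = -2.

-2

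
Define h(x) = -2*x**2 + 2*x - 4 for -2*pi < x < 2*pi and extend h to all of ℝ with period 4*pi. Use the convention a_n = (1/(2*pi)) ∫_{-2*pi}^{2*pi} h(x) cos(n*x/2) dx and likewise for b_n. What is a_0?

-16*pi**2/3 - 8

a_0 = (1/(2*pi)) ∫_{-2*pi}^{2*pi} h(x) dx = (1/(2*pi)) · (-32*pi**3/3 - 16*pi) = -16*pi**2/3 - 8.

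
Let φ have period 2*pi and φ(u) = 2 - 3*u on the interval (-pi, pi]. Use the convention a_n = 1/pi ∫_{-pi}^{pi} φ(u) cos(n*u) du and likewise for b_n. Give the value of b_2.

b_2 = 1/pi ∫_{-pi}^{pi} φ(u) sin(2*u) du.
Integrating by parts (boundary term plus one more integral), an antiderivative of (2 - 3*u) sin(2*u) is 3*u*cos(2*u)/2 - 3*sin(2*u)/4 - cos(2*u); evaluating from -pi to pi: ∫_{-pi}^{pi} (2 - 3*u) sin(2*u) du = (-1 + 3*pi/2) - (-3*pi/2 - 1) = 3*pi.
Hence b_2 = (1/pi)·(3*pi) = 3.

3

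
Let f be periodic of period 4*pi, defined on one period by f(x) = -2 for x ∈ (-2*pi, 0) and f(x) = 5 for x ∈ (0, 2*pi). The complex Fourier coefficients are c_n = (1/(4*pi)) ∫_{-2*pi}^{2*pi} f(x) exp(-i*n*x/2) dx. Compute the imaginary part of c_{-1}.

Since f is real-valued, Im(c_{-1}) = -(1/(4*pi)) ∫_{-2*pi}^{2*pi} f(x) sin(-x/2) dx = b_{1}/2.
Split the integral at the breakpoints.
Directly, an antiderivative of (-2) sin(-x/2) is -4*cos(x/2); evaluating from -2*pi to 0: ∫_{-2*pi}^{0} (-2) sin(-x/2) dx = (-4) - (4) = -8.
Directly, an antiderivative of (5) sin(-x/2) is 10*cos(x/2); evaluating from 0 to 2*pi: ∫_{0}^{2*pi} (5) sin(-x/2) dx = (-10) - (10) = -20.
So ∫_{-2*pi}^{2*pi} f(x) sin(-x/2) dx = -28.
Hence Im(c_{-1}) = (-1/(4*pi))·(-28) = 7/pi.

7/pi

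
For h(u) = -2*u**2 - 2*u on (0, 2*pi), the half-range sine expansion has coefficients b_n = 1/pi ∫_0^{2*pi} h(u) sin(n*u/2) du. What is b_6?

4/3 + 8*pi/3

b_6 = 1/pi ∫_0^{2*pi} (-2*u**2 - 2*u) sin(3*u) du.
Integrating by parts twice (tabular method), an antiderivative of (-2*u**2 - 2*u) sin(3*u) is 2*u**2*cos(3*u)/3 - 4*u*sin(3*u)/9 + 2*u*cos(3*u)/3 - 2*sin(3*u)/9 - 4*cos(3*u)/27; evaluating from 0 to 2*pi: ∫_{0}^{2*pi} (-2*u**2 - 2*u) sin(3*u) du = (-4/27 + 4*pi/3 + 8*pi**2/3) - (-4/27) = 4*pi*(1 + 2*pi)/3.
Hence b_6 = (1/pi)·(4*pi*(1 + 2*pi)/3) = 4/3 + 8*pi/3.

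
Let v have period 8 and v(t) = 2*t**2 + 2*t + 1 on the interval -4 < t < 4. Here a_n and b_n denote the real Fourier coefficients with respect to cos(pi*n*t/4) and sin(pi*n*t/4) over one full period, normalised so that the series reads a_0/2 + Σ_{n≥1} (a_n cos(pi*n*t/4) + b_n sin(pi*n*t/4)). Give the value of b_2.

-8/pi

b_2 = 1/4 ∫_{-4}^{4} v(t) sin(pi*t/2) dt.
Integrating by parts twice (tabular method), an antiderivative of (2*t**2 + 2*t + 1) sin(pi*t/2) is -4*t**2*cos(pi*t/2)/pi + 16*t*sin(pi*t/2)/pi**2 - 4*t*cos(pi*t/2)/pi + 8*sin(pi*t/2)/pi**2 - 2*cos(pi*t/2)/pi + 32*cos(pi*t/2)/pi**3; evaluating from -4 to 4: ∫_{-4}^{4} (2*t**2 + 2*t + 1) sin(pi*t/2) dt = (-82/pi + 32/pi**3) - (-50/pi + 32/pi**3) = -32/pi.
Hence b_2 = (1/4)·(-32/pi) = -8/pi.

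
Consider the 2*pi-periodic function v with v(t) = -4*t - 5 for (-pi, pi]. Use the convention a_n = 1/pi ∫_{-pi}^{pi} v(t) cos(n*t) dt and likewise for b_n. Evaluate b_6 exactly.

b_6 = 1/pi ∫_{-pi}^{pi} v(t) sin(6*t) dt.
Integrating by parts (boundary term plus one more integral), an antiderivative of (-4*t - 5) sin(6*t) is 2*t*cos(6*t)/3 - sin(6*t)/9 + 5*cos(6*t)/6; evaluating from -pi to pi: ∫_{-pi}^{pi} (-4*t - 5) sin(6*t) dt = (5/6 + 2*pi/3) - (5/6 - 2*pi/3) = 4*pi/3.
Hence b_6 = (1/pi)·(4*pi/3) = 4/3.

4/3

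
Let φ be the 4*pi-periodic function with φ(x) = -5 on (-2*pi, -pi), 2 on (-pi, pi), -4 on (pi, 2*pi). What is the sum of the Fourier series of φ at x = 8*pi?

x = 8*pi differs from x = 0 by 2 full period(s), and the series is 4*pi-periodic.
φ is continuous at x = 0 with value 2, so the series converges to 2 there.

2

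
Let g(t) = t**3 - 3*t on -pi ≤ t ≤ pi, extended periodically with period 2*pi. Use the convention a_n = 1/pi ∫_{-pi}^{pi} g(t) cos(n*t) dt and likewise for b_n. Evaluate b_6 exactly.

19/18 - pi**2/3

b_6 = 1/pi ∫_{-pi}^{pi} g(t) sin(6*t) dt.
g is odd and sin(6*t) is odd, so the integrand is even and b_6 = 2/pi ∫_0^{pi} g(t) sin(6*t) dt.
Integrating by parts three times (tabular method), an antiderivative of (t**3 - 3*t) sin(6*t) is -t**3*cos(6*t)/6 + t**2*sin(6*t)/12 + 19*t*cos(6*t)/36 - 19*sin(6*t)/216; evaluating from 0 to pi: ∫_{0}^{pi} (t**3 - 3*t) sin(6*t) dt = (pi*(19 - 6*pi**2)/36) - (0) = pi*(19 - 6*pi**2)/36.
Hence b_6 = (2/pi)·(pi*(19 - 6*pi**2)/36) = 19/18 - pi**2/3.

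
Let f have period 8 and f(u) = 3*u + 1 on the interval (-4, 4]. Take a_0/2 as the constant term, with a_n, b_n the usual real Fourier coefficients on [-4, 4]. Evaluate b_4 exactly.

b_4 = 1/4 ∫_{-4}^{4} f(u) sin(pi*u) du.
Integrating by parts (boundary term plus one more integral), an antiderivative of (3*u + 1) sin(pi*u) is -3*u*cos(pi*u)/pi + 3*sin(pi*u)/pi**2 - cos(pi*u)/pi; evaluating from -4 to 4: ∫_{-4}^{4} (3*u + 1) sin(pi*u) du = (-13/pi) - (11/pi) = -24/pi.
Hence b_4 = (1/4)·(-24/pi) = -6/pi.

-6/pi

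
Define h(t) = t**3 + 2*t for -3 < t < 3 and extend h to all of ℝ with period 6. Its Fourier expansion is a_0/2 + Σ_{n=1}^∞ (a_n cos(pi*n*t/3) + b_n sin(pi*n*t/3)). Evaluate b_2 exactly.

-33/pi + 81/(2*pi**3)

b_2 = 1/3 ∫_{-3}^{3} h(t) sin(2*pi*t/3) dt.
h is odd and sin(2*pi*t/3) is odd, so the integrand is even and b_2 = 2/3 ∫_0^{3} h(t) sin(2*pi*t/3) dt.
Integrating by parts three times (tabular method), an antiderivative of (t**3 + 2*t) sin(2*pi*t/3) is -3*t**3*cos(2*pi*t/3)/(2*pi) + 27*t**2*sin(2*pi*t/3)/(4*pi**2) - 3*t*cos(2*pi*t/3)/pi + 81*t*cos(2*pi*t/3)/(4*pi**3) - 243*sin(2*pi*t/3)/(8*pi**4) + 9*sin(2*pi*t/3)/(2*pi**2); evaluating from 0 to 3: ∫_{0}^{3} (t**3 + 2*t) sin(2*pi*t/3) dt = (9*(27 - 22*pi**2)/(4*pi**3)) - (0) = 9*(27 - 22*pi**2)/(4*pi**3).
Hence b_2 = (2/3)·(9*(27 - 22*pi**2)/(4*pi**3)) = -33/pi + 81/(2*pi**3).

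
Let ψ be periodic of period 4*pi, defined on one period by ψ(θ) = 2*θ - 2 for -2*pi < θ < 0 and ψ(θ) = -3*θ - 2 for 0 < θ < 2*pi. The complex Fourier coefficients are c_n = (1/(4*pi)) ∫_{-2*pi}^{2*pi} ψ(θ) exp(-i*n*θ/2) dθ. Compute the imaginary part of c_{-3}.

-1/3

Since ψ is real-valued, Im(c_{-3}) = -(1/(4*pi)) ∫_{-2*pi}^{2*pi} ψ(θ) sin(-3*θ/2) dθ = b_{3}/2.
Split the integral at the breakpoints.
Integrating by parts (boundary term plus one more integral), an antiderivative of (2*θ - 2) sin(-3*θ/2) is 4*θ*cos(3*θ/2)/3 - 8*sin(3*θ/2)/9 - 4*cos(3*θ/2)/3; evaluating from -2*pi to 0: ∫_{-2*pi}^{0} (2*θ - 2) sin(-3*θ/2) dθ = (-4/3) - (4/3 + 8*pi/3) = -8*pi/3 - 8/3.
Integrating by parts (boundary term plus one more integral), an antiderivative of (-3*θ - 2) sin(-3*θ/2) is -2*θ*cos(3*θ/2) + 4*sin(3*θ/2)/3 - 4*cos(3*θ/2)/3; evaluating from 0 to 2*pi: ∫_{0}^{2*pi} (-3*θ - 2) sin(-3*θ/2) dθ = (4/3 + 4*pi) - (-4/3) = 8/3 + 4*pi.
So ∫_{-2*pi}^{2*pi} ψ(θ) sin(-3*θ/2) dθ = 4*pi/3.
Hence Im(c_{-3}) = (-1/(4*pi))·(4*pi/3) = -1/3.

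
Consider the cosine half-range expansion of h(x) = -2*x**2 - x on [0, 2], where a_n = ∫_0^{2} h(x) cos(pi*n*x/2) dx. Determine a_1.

40/pi**2

a_1 = ∫_0^{2} (-2*x**2 - x) cos(pi*x/2) dx.
Integrating by parts twice (tabular method), an antiderivative of (-2*x**2 - x) cos(pi*x/2) is -4*x**2*sin(pi*x/2)/pi - 2*x*sin(pi*x/2)/pi - 16*x*cos(pi*x/2)/pi**2 + 32*sin(pi*x/2)/pi**3 - 4*cos(pi*x/2)/pi**2; evaluating from 0 to 2: ∫_{0}^{2} (-2*x**2 - x) cos(pi*x/2) dx = (36/pi**2) - (-4/pi**2) = 40/pi**2.
Hence a_1 = 40/pi**2.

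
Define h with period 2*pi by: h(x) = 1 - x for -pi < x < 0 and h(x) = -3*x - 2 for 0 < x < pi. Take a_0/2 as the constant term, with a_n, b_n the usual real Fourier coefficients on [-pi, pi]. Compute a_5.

4/(25*pi)

a_5 = 1/pi ∫_{-pi}^{pi} h(x) cos(5*x) dx.
Split the integral at the breakpoints.
Integrating by parts (boundary term plus one more integral), an antiderivative of (1 - x) cos(5*x) is -x*sin(5*x)/5 + sin(5*x)/5 - cos(5*x)/25; evaluating from -pi to 0: ∫_{-pi}^{0} (1 - x) cos(5*x) dx = (-1/25) - (1/25) = -2/25.
Integrating by parts (boundary term plus one more integral), an antiderivative of (-3*x - 2) cos(5*x) is -3*x*sin(5*x)/5 - 2*sin(5*x)/5 - 3*cos(5*x)/25; evaluating from 0 to pi: ∫_{0}^{pi} (-3*x - 2) cos(5*x) dx = (3/25) - (-3/25) = 6/25.
Summing the pieces and multiplying by (1/pi) gives a_5 = 4/(25*pi).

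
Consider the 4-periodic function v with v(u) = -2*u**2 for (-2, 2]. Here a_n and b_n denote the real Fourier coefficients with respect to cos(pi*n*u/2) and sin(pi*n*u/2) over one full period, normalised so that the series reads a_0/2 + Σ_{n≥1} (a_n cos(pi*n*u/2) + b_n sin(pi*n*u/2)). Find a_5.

32/(25*pi**2)

a_5 = 1/2 ∫_{-2}^{2} v(u) cos(5*pi*u/2) du.
v is even and cos(5*pi*u/2) is even, so the integrand is even and a_5 = ∫_0^{2} v(u) cos(5*pi*u/2) du.
Integrating by parts twice (tabular method), an antiderivative of (-2*u**2) cos(5*pi*u/2) is -4*u**2*sin(5*pi*u/2)/(5*pi) - 16*u*cos(5*pi*u/2)/(25*pi**2) + 32*sin(5*pi*u/2)/(125*pi**3); evaluating from 0 to 2: ∫_{0}^{2} (-2*u**2) cos(5*pi*u/2) du = (32/(25*pi**2)) - (0) = 32/(25*pi**2).
Hence a_5 = 32/(25*pi**2).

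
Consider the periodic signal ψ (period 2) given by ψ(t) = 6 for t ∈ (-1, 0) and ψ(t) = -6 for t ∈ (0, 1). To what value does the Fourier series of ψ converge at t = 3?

0

t = 3 differs from t = -1 by 2 full period(s), and the series is 2-periodic.
At t = -1 the one-sided limits are ψ(-1^-) = -6 and ψ(-1^+) = 6.
By Dirichlet's theorem the series converges to their average, [(-6) + (6)]/2 = 0.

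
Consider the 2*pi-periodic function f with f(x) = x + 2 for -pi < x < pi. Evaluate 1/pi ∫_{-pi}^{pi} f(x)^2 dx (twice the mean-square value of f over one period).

1/pi ∫_{-pi}^{pi} f(x)^2 dx = 1/pi · (2*pi*(pi**2 + 12)/3) = 2*pi**2/3 + 8.

2*pi**2/3 + 8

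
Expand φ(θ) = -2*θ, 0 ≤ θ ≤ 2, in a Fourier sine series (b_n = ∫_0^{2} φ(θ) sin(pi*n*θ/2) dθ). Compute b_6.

4/(3*pi)

b_6 = ∫_0^{2} (-2*θ) sin(3*pi*θ) dθ.
Integrating by parts (boundary term plus one more integral), an antiderivative of (-2*θ) sin(3*pi*θ) is 2*θ*cos(3*pi*θ)/(3*pi) - 2*sin(3*pi*θ)/(9*pi**2); evaluating from 0 to 2: ∫_{0}^{2} (-2*θ) sin(3*pi*θ) dθ = (4/(3*pi)) - (0) = 4/(3*pi).
Hence b_6 = 4/(3*pi).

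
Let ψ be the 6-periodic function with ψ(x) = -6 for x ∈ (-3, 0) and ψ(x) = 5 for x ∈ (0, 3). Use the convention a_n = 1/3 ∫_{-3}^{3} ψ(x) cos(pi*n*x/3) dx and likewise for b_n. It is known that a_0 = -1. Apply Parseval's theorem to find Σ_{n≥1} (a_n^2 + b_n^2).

121/2

Parseval: a_0^2/2 + Σ_{n≥1} (a_n^2+b_n^2) = 1/3 ∫_{-3}^{3} ψ(x)^2 dx = 61.
Subtract a_0^2/2 = 1/2: Σ (a_n^2+b_n^2) = 121/2.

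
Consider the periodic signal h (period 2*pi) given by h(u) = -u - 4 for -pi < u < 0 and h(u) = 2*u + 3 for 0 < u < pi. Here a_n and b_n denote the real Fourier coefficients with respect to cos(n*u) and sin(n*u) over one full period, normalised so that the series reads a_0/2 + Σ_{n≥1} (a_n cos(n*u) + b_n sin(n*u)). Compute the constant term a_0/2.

-1/2 + 3*pi/4

a_0 = 1/pi ∫_{-pi}^{pi} h(u) du = 1/pi · (pi*(-2 + 3*pi)/2) = -1 + 3*pi/2.
So the constant term a_0/2 = -1/2 + 3*pi/4.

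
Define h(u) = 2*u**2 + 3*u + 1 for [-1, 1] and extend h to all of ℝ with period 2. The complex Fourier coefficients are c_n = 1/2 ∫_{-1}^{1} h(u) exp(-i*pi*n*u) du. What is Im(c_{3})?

-1/pi

Since h is real-valued, Im(c_{3}) = -1/2 ∫_{-1}^{1} h(u) sin(3*pi*u) du = -b_{3}/2.
Integrating by parts twice (tabular method), an antiderivative of (2*u**2 + 3*u + 1) sin(3*pi*u) is -2*u**2*cos(3*pi*u)/(3*pi) + 4*u*sin(3*pi*u)/(9*pi**2) - u*cos(3*pi*u)/pi + sin(3*pi*u)/(3*pi**2) - cos(3*pi*u)/(3*pi) + 4*cos(3*pi*u)/(27*pi**3); evaluating from -1 to 1: ∫_{-1}^{1} (2*u**2 + 3*u + 1) sin(3*pi*u) du = (-4/(27*pi**3) + 2/pi) - (-4/(27*pi**3)) = 2/pi.
Hence Im(c_{3}) = (-1/2)·(2/pi) = -1/pi.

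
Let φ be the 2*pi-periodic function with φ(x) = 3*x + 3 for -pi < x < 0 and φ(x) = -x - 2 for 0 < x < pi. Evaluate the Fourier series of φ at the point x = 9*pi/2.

x = 9*pi/2 differs from x = pi/2 by 2 full period(s), and the series is 2*pi-periodic.
φ is continuous at x = pi/2 with value -2 - pi/2, so the series converges to -2 - pi/2 there.

-2 - pi/2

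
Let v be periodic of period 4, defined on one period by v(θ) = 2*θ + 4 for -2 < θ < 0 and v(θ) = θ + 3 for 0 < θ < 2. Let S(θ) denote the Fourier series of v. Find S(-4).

7/2

θ = -4 differs from θ = 0 by -1 full period(s), and the series is 4-periodic.
At θ = 0 the one-sided limits are v(0^-) = 4 and v(0^+) = 3.
By Dirichlet's theorem the series converges to their average, [(4) + (3)]/2 = 7/2.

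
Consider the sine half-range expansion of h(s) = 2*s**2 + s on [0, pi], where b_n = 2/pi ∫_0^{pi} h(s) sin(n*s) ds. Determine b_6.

b_6 = 2/pi ∫_0^{pi} (2*s**2 + s) sin(6*s) ds.
Integrating by parts twice (tabular method), an antiderivative of (2*s**2 + s) sin(6*s) is -s**2*cos(6*s)/3 + s*sin(6*s)/9 - s*cos(6*s)/6 + sin(6*s)/36 + cos(6*s)/54; evaluating from 0 to pi: ∫_{0}^{pi} (2*s**2 + s) sin(6*s) ds = (-pi**2/3 - pi/6 + 1/54) - (1/54) = -pi*(1 + 2*pi)/6.
Hence b_6 = (2/pi)·(-pi*(1 + 2*pi)/6) = -2*pi/3 - 1/3.

-2*pi/3 - 1/3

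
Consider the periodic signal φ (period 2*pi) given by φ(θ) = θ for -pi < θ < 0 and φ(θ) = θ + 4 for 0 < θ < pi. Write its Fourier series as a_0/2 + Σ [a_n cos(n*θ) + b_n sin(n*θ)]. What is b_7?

b_7 = 1/pi ∫_{-pi}^{pi} φ(θ) sin(7*θ) dθ.
Split the integral at the breakpoints.
Integrating by parts (boundary term plus one more integral), an antiderivative of (θ) sin(7*θ) is -θ*cos(7*θ)/7 + sin(7*θ)/49; evaluating from -pi to 0: ∫_{-pi}^{0} (θ) sin(7*θ) dθ = (0) - (-pi/7) = pi/7.
Integrating by parts (boundary term plus one more integral), an antiderivative of (θ + 4) sin(7*θ) is -θ*cos(7*θ)/7 + sin(7*θ)/49 - 4*cos(7*θ)/7; evaluating from 0 to pi: ∫_{0}^{pi} (θ + 4) sin(7*θ) dθ = (pi/7 + 4/7) - (-4/7) = pi/7 + 8/7.
Summing the pieces and multiplying by (1/pi) gives b_7 = 2*(pi + 4)/(7*pi).

2*(pi + 4)/(7*pi)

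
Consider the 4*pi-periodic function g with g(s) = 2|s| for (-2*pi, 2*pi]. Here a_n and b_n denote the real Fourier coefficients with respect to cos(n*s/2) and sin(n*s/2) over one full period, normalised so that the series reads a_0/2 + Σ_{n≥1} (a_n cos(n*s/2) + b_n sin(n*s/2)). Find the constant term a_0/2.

a_0 = (1/(2*pi)) ∫_{-2*pi}^{2*pi} g(s) ds = (1/(2*pi)) · (8*pi**2) = 4*pi.
So the constant term a_0/2 = 2*pi.

2*pi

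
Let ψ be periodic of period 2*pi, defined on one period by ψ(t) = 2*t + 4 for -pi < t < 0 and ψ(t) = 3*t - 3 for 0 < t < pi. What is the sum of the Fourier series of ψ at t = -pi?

1/2 + pi/2

At t = -pi the one-sided limits are ψ(-pi^-) = -3 + 3*pi and ψ(-pi^+) = 4 - 2*pi.
By Dirichlet's theorem the series converges to their average, [(-3 + 3*pi) + (4 - 2*pi)]/2 = 1/2 + pi/2.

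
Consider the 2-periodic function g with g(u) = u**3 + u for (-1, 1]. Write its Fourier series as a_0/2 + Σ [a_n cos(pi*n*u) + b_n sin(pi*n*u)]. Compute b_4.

(3/16 - pi**2)/pi**3

b_4 = ∫_{-1}^{1} g(u) sin(4*pi*u) du.
g is odd and sin(4*pi*u) is odd, so the integrand is even and b_4 = 2 ∫_0^{1} g(u) sin(4*pi*u) du.
Integrating by parts three times (tabular method), an antiderivative of (u**3 + u) sin(4*pi*u) is -u**3*cos(4*pi*u)/(4*pi) + 3*u**2*sin(4*pi*u)/(16*pi**2) - u*cos(4*pi*u)/(4*pi) + 3*u*cos(4*pi*u)/(32*pi**3) - 3*sin(4*pi*u)/(128*pi**4) + sin(4*pi*u)/(16*pi**2); evaluating from 0 to 1: ∫_{0}^{1} (u**3 + u) sin(4*pi*u) du = ((3 - 16*pi**2)/(32*pi**3)) - (0) = (3 - 16*pi**2)/(32*pi**3).
Hence b_4 = 2·((3 - 16*pi**2)/(32*pi**3)) = (3/16 - pi**2)/pi**3.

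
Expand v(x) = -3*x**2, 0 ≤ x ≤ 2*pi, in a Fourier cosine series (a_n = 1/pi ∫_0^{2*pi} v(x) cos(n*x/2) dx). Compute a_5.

a_5 = 1/pi ∫_0^{2*pi} (-3*x**2) cos(5*x/2) dx.
Integrating by parts twice (tabular method), an antiderivative of (-3*x**2) cos(5*x/2) is -6*x**2*sin(5*x/2)/5 - 24*x*cos(5*x/2)/25 + 48*sin(5*x/2)/125; evaluating from 0 to 2*pi: ∫_{0}^{2*pi} (-3*x**2) cos(5*x/2) dx = (48*pi/25) - (0) = 48*pi/25.
Hence a_5 = (1/pi)·(48*pi/25) = 48/25.

48/25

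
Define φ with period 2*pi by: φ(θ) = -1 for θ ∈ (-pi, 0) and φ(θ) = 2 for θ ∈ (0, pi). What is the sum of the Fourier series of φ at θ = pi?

1/2

θ = pi differs from θ = -pi by 1 full period(s), and the series is 2*pi-periodic.
At θ = -pi the one-sided limits are φ(-pi^-) = 2 and φ(-pi^+) = -1.
By Dirichlet's theorem the series converges to their average, [(2) + (-1)]/2 = 1/2.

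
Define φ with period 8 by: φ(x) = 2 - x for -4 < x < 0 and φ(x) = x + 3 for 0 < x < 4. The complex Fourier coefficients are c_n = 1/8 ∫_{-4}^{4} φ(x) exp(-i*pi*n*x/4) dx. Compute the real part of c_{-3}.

Since φ is real-valued, Re(c_{-3}) = 1/8 ∫_{-4}^{4} φ(x) cos(-3*pi*x/4) dx = a_{3}/2.
Split the integral at the breakpoints.
Integrating by parts (boundary term plus one more integral), an antiderivative of (2 - x) cos(-3*pi*x/4) is -4*x*sin(3*pi*x/4)/(3*pi) + 8*sin(3*pi*x/4)/(3*pi) - 16*cos(3*pi*x/4)/(9*pi**2); evaluating from -4 to 0: ∫_{-4}^{0} (2 - x) cos(-3*pi*x/4) dx = (-16/(9*pi**2)) - (16/(9*pi**2)) = -32/(9*pi**2).
Integrating by parts (boundary term plus one more integral), an antiderivative of (x + 3) cos(-3*pi*x/4) is 4*x*sin(3*pi*x/4)/(3*pi) + 4*sin(3*pi*x/4)/pi + 16*cos(3*pi*x/4)/(9*pi**2); evaluating from 0 to 4: ∫_{0}^{4} (x + 3) cos(-3*pi*x/4) dx = (-16/(9*pi**2)) - (16/(9*pi**2)) = -32/(9*pi**2).
So ∫_{-4}^{4} φ(x) cos(-3*pi*x/4) dx = -64/(9*pi**2).
Hence Re(c_{-3}) = (1/8)·(-64/(9*pi**2)) = -8/(9*pi**2).

-8/(9*pi**2)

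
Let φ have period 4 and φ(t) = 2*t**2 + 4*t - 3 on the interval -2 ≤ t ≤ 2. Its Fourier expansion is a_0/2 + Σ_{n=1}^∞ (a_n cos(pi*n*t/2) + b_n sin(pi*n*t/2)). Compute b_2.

-8/pi

b_2 = 1/2 ∫_{-2}^{2} φ(t) sin(pi*t) dt.
Integrating by parts twice (tabular method), an antiderivative of (2*t**2 + 4*t - 3) sin(pi*t) is -2*t**2*cos(pi*t)/pi + 4*t*sin(pi*t)/pi**2 - 4*t*cos(pi*t)/pi + 4*sin(pi*t)/pi**2 + 4*cos(pi*t)/pi**3 + 3*cos(pi*t)/pi; evaluating from -2 to 2: ∫_{-2}^{2} (2*t**2 + 4*t - 3) sin(pi*t) dt = (-13/pi + 4/pi**3) - (4/pi**3 + 3/pi) = -16/pi.
Hence b_2 = (1/2)·(-16/pi) = -8/pi.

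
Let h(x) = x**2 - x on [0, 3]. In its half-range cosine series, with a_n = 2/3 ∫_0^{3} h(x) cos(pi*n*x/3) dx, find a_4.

a_4 = 2/3 ∫_0^{3} (x**2 - x) cos(4*pi*x/3) dx.
Integrating by parts twice (tabular method), an antiderivative of (x**2 - x) cos(4*pi*x/3) is 3*x**2*sin(4*pi*x/3)/(4*pi) - 3*x*sin(4*pi*x/3)/(4*pi) + 9*x*cos(4*pi*x/3)/(8*pi**2) - 27*sin(4*pi*x/3)/(32*pi**3) - 9*cos(4*pi*x/3)/(16*pi**2); evaluating from 0 to 3: ∫_{0}^{3} (x**2 - x) cos(4*pi*x/3) dx = (45/(16*pi**2)) - (-9/(16*pi**2)) = 27/(8*pi**2).
Hence a_4 = (2/3)·(27/(8*pi**2)) = 9/(4*pi**2).

9/(4*pi**2)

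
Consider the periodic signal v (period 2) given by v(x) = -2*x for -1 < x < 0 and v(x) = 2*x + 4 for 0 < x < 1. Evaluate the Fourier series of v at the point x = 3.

x = 3 differs from x = 1 by 1 full period(s), and the series is 2-periodic.
At x = 1 the one-sided limits are v(1^-) = 6 and v(1^+) = 2.
By Dirichlet's theorem the series converges to their average, [(6) + (2)]/2 = 4.

4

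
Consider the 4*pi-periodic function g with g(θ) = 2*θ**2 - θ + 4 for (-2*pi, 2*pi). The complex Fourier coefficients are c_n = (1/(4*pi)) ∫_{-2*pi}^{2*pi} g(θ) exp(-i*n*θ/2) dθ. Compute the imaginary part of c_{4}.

Since g is real-valued, Im(c_{4}) = -(1/(4*pi)) ∫_{-2*pi}^{2*pi} g(θ) sin(2*θ) dθ = -b_{4}/2.
Integrating by parts twice (tabular method), an antiderivative of (2*θ**2 - θ + 4) sin(2*θ) is -θ**2*cos(2*θ) + θ*sin(2*θ) + θ*cos(2*θ)/2 - sin(2*θ)/4 - 3*cos(2*θ)/2; evaluating from -2*pi to 2*pi: ∫_{-2*pi}^{2*pi} (2*θ**2 - θ + 4) sin(2*θ) dθ = (-4*pi**2 - 3/2 + pi) - (-4*pi**2 - pi - 3/2) = 2*pi.
Hence Im(c_{4}) = (-1/(4*pi))·(2*pi) = -1/2.

-1/2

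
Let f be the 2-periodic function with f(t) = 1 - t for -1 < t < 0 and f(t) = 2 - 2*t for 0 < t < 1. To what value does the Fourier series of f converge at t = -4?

3/2

t = -4 differs from t = 0 by -2 full period(s), and the series is 2-periodic.
At t = 0 the one-sided limits are f(0^-) = 1 and f(0^+) = 2.
By Dirichlet's theorem the series converges to their average, [(1) + (2)]/2 = 3/2.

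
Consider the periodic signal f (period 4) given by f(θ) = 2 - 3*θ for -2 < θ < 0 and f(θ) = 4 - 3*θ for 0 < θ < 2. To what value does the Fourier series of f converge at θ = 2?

3

At θ = 2 the one-sided limits are f(2^-) = -2 and f(2^+) = 8.
By Dirichlet's theorem the series converges to their average, [(-2) + (8)]/2 = 3.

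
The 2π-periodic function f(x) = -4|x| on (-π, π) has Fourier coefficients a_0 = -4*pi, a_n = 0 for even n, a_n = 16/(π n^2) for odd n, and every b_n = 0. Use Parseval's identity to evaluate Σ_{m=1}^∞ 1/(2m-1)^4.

pi**4/96

Parseval: a_0^2/2 + Σ a_n^2 = (1/π) ∫_{-π}^{π} f(x)^2 dx = 32*pi**2/3.
Subtract a_0^2/2 = 8*pi**2: Σ a_n^2 = 8*pi**2/3.
Only odd n contribute, with a_n^2 = 256/(π^2 n^4), so Σ_{m≥1} 1/(2m-1)^4 = π^2·(8*pi**2/3)/256 = pi**4/96.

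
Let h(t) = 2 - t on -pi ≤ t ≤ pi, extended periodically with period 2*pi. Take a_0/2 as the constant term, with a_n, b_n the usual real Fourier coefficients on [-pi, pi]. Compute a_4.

a_4 = 1/pi ∫_{-pi}^{pi} h(t) cos(4*t) dt.
Integrating by parts (boundary term plus one more integral), an antiderivative of (2 - t) cos(4*t) is -t*sin(4*t)/4 + sin(4*t)/2 - cos(4*t)/16; evaluating from -pi to pi: ∫_{-pi}^{pi} (2 - t) cos(4*t) dt = (-1/16) - (-1/16) = 0.
Hence a_4 = (1/pi)·(0) = 0.

0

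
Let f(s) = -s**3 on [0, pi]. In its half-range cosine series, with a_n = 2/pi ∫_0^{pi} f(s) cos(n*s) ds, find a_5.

a_5 = 2/pi ∫_0^{pi} (-s**3) cos(5*s) ds.
Integrating by parts three times (tabular method), an antiderivative of (-s**3) cos(5*s) is -s**3*sin(5*s)/5 - 3*s**2*cos(5*s)/25 + 6*s*sin(5*s)/125 + 6*cos(5*s)/625; evaluating from 0 to pi: ∫_{0}^{pi} (-s**3) cos(5*s) ds = (-6/625 + 3*pi**2/25) - (6/625) = -12/625 + 3*pi**2/25.
Hence a_5 = (2/pi)·(-12/625 + 3*pi**2/25) = 6*(-4 + 25*pi**2)/(625*pi).

6*(-4 + 25*pi**2)/(625*pi)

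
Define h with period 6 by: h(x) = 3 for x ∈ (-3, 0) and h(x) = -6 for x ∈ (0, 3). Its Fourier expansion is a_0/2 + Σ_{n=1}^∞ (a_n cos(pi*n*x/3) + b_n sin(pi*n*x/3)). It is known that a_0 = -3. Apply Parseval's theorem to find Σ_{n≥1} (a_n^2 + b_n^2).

Parseval: a_0^2/2 + Σ_{n≥1} (a_n^2+b_n^2) = 1/3 ∫_{-3}^{3} h(x)^2 dx = 45.
Subtract a_0^2/2 = 9/2: Σ (a_n^2+b_n^2) = 81/2.

81/2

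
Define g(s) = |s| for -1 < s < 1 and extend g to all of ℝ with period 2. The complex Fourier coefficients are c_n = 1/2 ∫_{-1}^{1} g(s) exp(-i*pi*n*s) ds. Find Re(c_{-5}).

Since g is real-valued, Re(c_{-5}) = 1/2 ∫_{-1}^{1} g(s) cos(-5*pi*s) ds = a_{5}/2.
g is even and cos(-5*pi*s) is even, so the integrand is even: ∫_{-1}^{1} g(s) cos(-5*pi*s) ds = 2∫_0^{1} g(s) cos(-5*pi*s) ds.
Integrating by parts (boundary term plus one more integral), an antiderivative of (s) cos(-5*pi*s) is s*sin(5*pi*s)/(5*pi) + cos(5*pi*s)/(25*pi**2); evaluating from 0 to 1: ∫_{0}^{1} (s) cos(-5*pi*s) ds = (-1/(25*pi**2)) - (1/(25*pi**2)) = -2/(25*pi**2).
So ∫_{-1}^{1} g(s) cos(-5*pi*s) ds = -4/(25*pi**2).
Hence Re(c_{-5}) = (1/2)·(-4/(25*pi**2)) = -2/(25*pi**2).

-2/(25*pi**2)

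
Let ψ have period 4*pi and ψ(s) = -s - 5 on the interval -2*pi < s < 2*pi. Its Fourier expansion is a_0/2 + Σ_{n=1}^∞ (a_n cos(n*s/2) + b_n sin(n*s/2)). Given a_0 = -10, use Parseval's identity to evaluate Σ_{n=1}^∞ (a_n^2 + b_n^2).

Parseval: a_0^2/2 + Σ_{n≥1} (a_n^2+b_n^2) = (1/(2*pi)) ∫_{-2*pi}^{2*pi} ψ(s)^2 ds = 8*pi**2/3 + 50.
Subtract a_0^2/2 = 50: Σ (a_n^2+b_n^2) = 8*pi**2/3.

8*pi**2/3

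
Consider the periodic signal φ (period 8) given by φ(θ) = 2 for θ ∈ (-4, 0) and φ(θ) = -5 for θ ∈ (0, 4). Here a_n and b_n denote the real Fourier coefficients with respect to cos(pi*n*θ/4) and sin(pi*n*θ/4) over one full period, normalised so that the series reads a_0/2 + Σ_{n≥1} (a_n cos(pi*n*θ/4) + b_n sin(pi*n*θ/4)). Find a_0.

-3

a_0 = 1/4 ∫_{-4}^{4} φ(θ) dθ = 1/4 · (-12) = -3.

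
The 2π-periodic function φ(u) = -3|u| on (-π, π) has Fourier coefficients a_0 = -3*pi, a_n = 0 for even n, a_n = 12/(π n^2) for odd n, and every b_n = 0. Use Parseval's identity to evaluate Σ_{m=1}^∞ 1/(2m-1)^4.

Parseval: a_0^2/2 + Σ a_n^2 = (1/π) ∫_{-π}^{π} φ(u)^2 du = 6*pi**2.
Subtract a_0^2/2 = 9*pi**2/2: Σ a_n^2 = 3*pi**2/2.
Only odd n contribute, with a_n^2 = 144/(π^2 n^4), so Σ_{m≥1} 1/(2m-1)^4 = π^2·(3*pi**2/2)/144 = pi**4/96.

pi**4/96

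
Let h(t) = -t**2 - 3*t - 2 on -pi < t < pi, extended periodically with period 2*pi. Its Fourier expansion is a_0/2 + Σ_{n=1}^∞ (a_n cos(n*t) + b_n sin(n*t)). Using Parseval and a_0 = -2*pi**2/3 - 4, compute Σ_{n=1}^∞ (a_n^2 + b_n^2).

pi**2*(8*pi**2/45 + 6)

Parseval: a_0^2/2 + Σ_{n≥1} (a_n^2+b_n^2) = 1/pi ∫_{-pi}^{pi} h(t)^2 dt = 8 + 2*pi**4/5 + 26*pi**2/3.
Subtract a_0^2/2 = 2*(6 + pi**2)**2/9: Σ (a_n^2+b_n^2) = pi**2*(8*pi**2/45 + 6).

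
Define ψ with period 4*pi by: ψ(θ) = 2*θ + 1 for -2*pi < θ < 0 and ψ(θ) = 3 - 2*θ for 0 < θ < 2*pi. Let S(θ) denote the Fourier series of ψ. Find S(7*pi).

θ = 7*pi differs from θ = -pi by 2 full period(s), and the series is 4*pi-periodic.
ψ is continuous at θ = -pi with value 1 - 2*pi, so the series converges to 1 - 2*pi there.

1 - 2*pi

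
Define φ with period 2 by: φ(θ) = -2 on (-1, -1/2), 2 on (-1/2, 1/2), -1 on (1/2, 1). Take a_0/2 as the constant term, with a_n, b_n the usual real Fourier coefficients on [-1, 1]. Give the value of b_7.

b_7 = ∫_{-1}^{1} φ(θ) sin(7*pi*θ) dθ.
Split the integral at the breakpoints.
Directly, an antiderivative of (-2) sin(7*pi*θ) is 2*cos(7*pi*θ)/(7*pi); evaluating from -1 to -1/2: ∫_{-1}^{-1/2} (-2) sin(7*pi*θ) dθ = (0) - (-2/(7*pi)) = 2/(7*pi).
Directly, an antiderivative of (2) sin(7*pi*θ) is -2*cos(7*pi*θ)/(7*pi); evaluating from -1/2 to 1/2: ∫_{-1/2}^{1/2} (2) sin(7*pi*θ) dθ = (0) - (0) = 0.
Directly, an antiderivative of (-1) sin(7*pi*θ) is cos(7*pi*θ)/(7*pi); evaluating from 1/2 to 1: ∫_{1/2}^{1} (-1) sin(7*pi*θ) dθ = (-1/(7*pi)) - (0) = -1/(7*pi).
Summing the pieces gives b_7 = 1/(7*pi).

1/(7*pi)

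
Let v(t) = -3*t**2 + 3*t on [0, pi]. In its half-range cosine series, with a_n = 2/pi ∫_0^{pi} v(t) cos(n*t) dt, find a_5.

a_5 = 2/pi ∫_0^{pi} (-3*t**2 + 3*t) cos(5*t) dt.
Integrating by parts twice (tabular method), an antiderivative of (-3*t**2 + 3*t) cos(5*t) is -3*t**2*sin(5*t)/5 + 3*t*sin(5*t)/5 - 6*t*cos(5*t)/25 + 6*sin(5*t)/125 + 3*cos(5*t)/25; evaluating from 0 to pi: ∫_{0}^{pi} (-3*t**2 + 3*t) cos(5*t) dt = (-3/25 + 6*pi/25) - (3/25) = -6/25 + 6*pi/25.
Hence a_5 = (2/pi)·(-6/25 + 6*pi/25) = 12*(-1 + pi)/(25*pi).

12*(-1 + pi)/(25*pi)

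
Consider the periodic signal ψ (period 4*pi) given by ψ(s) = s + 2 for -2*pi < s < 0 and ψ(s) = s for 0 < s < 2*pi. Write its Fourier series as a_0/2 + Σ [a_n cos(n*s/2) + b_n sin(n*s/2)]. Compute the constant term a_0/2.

a_0 = (1/(2*pi)) ∫_{-2*pi}^{2*pi} ψ(s) ds = (1/(2*pi)) · (4*pi) = 2.
So the constant term a_0/2 = 1.

1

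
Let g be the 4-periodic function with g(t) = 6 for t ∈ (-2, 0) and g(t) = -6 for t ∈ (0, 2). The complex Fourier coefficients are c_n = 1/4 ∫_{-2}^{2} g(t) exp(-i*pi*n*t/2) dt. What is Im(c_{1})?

Since g is real-valued, Im(c_{1}) = -1/4 ∫_{-2}^{2} g(t) sin(pi*t/2) dt = -b_{1}/2.
g is odd and sin(pi*t/2) is odd, so the integrand is even: ∫_{-2}^{2} g(t) sin(pi*t/2) dt = 2∫_0^{2} g(t) sin(pi*t/2) dt.
Directly, an antiderivative of (-6) sin(pi*t/2) is 12*cos(pi*t/2)/pi; evaluating from 0 to 2: ∫_{0}^{2} (-6) sin(pi*t/2) dt = (-12/pi) - (12/pi) = -24/pi.
So ∫_{-2}^{2} g(t) sin(pi*t/2) dt = -48/pi.
Hence Im(c_{1}) = (-1/4)·(-48/pi) = 12/pi.

12/pi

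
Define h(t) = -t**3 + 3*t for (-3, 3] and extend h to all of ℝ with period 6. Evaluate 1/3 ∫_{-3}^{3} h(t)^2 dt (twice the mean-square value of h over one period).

1/3 ∫_{-3}^{3} h(t)^2 dt = 1/3 · (7128/35) = 2376/35.

2376/35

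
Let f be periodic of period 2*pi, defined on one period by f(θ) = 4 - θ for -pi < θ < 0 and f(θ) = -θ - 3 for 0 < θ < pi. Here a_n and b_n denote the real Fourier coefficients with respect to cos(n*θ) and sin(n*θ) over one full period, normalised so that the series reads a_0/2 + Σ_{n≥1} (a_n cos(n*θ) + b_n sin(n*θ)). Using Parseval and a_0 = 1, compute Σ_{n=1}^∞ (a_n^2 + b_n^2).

Parseval: a_0^2/2 + Σ_{n≥1} (a_n^2+b_n^2) = 1/pi ∫_{-pi}^{pi} f(θ)^2 dθ = 2*pi**2/3 + 7*pi + 25.
Subtract a_0^2/2 = 1/2: Σ (a_n^2+b_n^2) = 2*pi**2/3 + 7*pi + 49/2.

2*pi**2/3 + 7*pi + 49/2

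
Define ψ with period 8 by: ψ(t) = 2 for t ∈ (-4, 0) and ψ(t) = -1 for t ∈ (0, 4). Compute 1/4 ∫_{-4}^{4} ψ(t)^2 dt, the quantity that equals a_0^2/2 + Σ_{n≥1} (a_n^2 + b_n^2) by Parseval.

5

1/4 ∫_{-4}^{4} ψ(t)^2 dt = 1/4 · (20) = 5.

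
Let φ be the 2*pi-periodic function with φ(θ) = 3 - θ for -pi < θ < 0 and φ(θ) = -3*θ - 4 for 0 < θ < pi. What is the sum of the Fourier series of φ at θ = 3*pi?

-pi - 1/2

θ = 3*pi differs from θ = -pi by 2 full period(s), and the series is 2*pi-periodic.
At θ = -pi the one-sided limits are φ(-pi^-) = -3*pi - 4 and φ(-pi^+) = 3 + pi.
By Dirichlet's theorem the series converges to their average, [(-3*pi - 4) + (3 + pi)]/2 = -pi - 1/2.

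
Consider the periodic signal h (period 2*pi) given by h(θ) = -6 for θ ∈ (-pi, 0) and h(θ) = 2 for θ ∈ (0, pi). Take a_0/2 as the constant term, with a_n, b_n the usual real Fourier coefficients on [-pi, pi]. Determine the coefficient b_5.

b_5 = 1/pi ∫_{-pi}^{pi} h(θ) sin(5*θ) dθ.
Split the integral at the breakpoints.
Directly, an antiderivative of (-6) sin(5*θ) is 6*cos(5*θ)/5; evaluating from -pi to 0: ∫_{-pi}^{0} (-6) sin(5*θ) dθ = (6/5) - (-6/5) = 12/5.
Directly, an antiderivative of (2) sin(5*θ) is -2*cos(5*θ)/5; evaluating from 0 to pi: ∫_{0}^{pi} (2) sin(5*θ) dθ = (2/5) - (-2/5) = 4/5.
Summing the pieces and multiplying by (1/pi) gives b_5 = 16/(5*pi).

16/(5*pi)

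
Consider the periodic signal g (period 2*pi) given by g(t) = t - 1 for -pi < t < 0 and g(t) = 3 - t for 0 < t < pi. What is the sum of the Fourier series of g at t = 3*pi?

t = 3*pi differs from t = pi by 1 full period(s), and the series is 2*pi-periodic.
At t = pi the one-sided limits are g(pi^-) = 3 - pi and g(pi^+) = -pi - 1.
By Dirichlet's theorem the series converges to their average, [(3 - pi) + (-pi - 1)]/2 = 1 - pi.

1 - pi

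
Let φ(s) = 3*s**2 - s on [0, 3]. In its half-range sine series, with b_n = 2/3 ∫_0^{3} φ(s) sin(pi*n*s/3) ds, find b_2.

b_2 = 2/3 ∫_0^{3} (3*s**2 - s) sin(2*pi*s/3) ds.
Integrating by parts twice (tabular method), an antiderivative of (3*s**2 - s) sin(2*pi*s/3) is -9*s**2*cos(2*pi*s/3)/(2*pi) + 27*s*sin(2*pi*s/3)/(2*pi**2) + 3*s*cos(2*pi*s/3)/(2*pi) - 9*sin(2*pi*s/3)/(4*pi**2) + 81*cos(2*pi*s/3)/(4*pi**3); evaluating from 0 to 3: ∫_{0}^{3} (3*s**2 - s) sin(2*pi*s/3) ds = (-36/pi + 81/(4*pi**3)) - (81/(4*pi**3)) = -36/pi.
Hence b_2 = (2/3)·(-36/pi) = -24/pi.

-24/pi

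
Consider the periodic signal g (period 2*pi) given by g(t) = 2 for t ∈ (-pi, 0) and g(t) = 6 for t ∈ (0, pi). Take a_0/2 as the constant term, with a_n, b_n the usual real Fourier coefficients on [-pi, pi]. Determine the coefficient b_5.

8/(5*pi)

b_5 = 1/pi ∫_{-pi}^{pi} g(t) sin(5*t) dt.
Split the integral at the breakpoints.
Directly, an antiderivative of (2) sin(5*t) is -2*cos(5*t)/5; evaluating from -pi to 0: ∫_{-pi}^{0} (2) sin(5*t) dt = (-2/5) - (2/5) = -4/5.
Directly, an antiderivative of (6) sin(5*t) is -6*cos(5*t)/5; evaluating from 0 to pi: ∫_{0}^{pi} (6) sin(5*t) dt = (6/5) - (-6/5) = 12/5.
Summing the pieces and multiplying by (1/pi) gives b_5 = 8/(5*pi).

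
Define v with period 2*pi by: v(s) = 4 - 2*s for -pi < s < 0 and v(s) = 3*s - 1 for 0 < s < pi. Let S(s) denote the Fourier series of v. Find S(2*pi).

3/2

s = 2*pi differs from s = 0 by 1 full period(s), and the series is 2*pi-periodic.
At s = 0 the one-sided limits are v(0^-) = 4 and v(0^+) = -1.
By Dirichlet's theorem the series converges to their average, [(4) + (-1)]/2 = 3/2.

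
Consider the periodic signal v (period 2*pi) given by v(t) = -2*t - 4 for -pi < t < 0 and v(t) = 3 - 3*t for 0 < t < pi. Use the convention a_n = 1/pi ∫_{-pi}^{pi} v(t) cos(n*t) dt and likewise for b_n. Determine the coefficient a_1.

a_1 = 1/pi ∫_{-pi}^{pi} v(t) cos(t) dt.
Split the integral at the breakpoints.
Integrating by parts (boundary term plus one more integral), an antiderivative of (-2*t - 4) cos(t) is -2*t*sin(t) - 4*sin(t) - 2*cos(t); evaluating from -pi to 0: ∫_{-pi}^{0} (-2*t - 4) cos(t) dt = (-2) - (2) = -4.
Integrating by parts (boundary term plus one more integral), an antiderivative of (3 - 3*t) cos(t) is -3*t*sin(t) + 3*sin(t) - 3*cos(t); evaluating from 0 to pi: ∫_{0}^{pi} (3 - 3*t) cos(t) dt = (3) - (-3) = 6.
Summing the pieces and multiplying by (1/pi) gives a_1 = 2/pi.

2/pi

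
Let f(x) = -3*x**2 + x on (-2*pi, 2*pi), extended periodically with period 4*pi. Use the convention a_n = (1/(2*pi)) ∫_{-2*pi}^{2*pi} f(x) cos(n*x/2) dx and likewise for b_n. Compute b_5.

b_5 = (1/(2*pi)) ∫_{-2*pi}^{2*pi} f(x) sin(5*x/2) dx.
Integrating by parts twice (tabular method), an antiderivative of (-3*x**2 + x) sin(5*x/2) is 6*x**2*cos(5*x/2)/5 - 24*x*sin(5*x/2)/25 - 2*x*cos(5*x/2)/5 + 4*sin(5*x/2)/25 - 48*cos(5*x/2)/125; evaluating from -2*pi to 2*pi: ∫_{-2*pi}^{2*pi} (-3*x**2 + x) sin(5*x/2) dx = (-24*pi**2/5 + 48/125 + 4*pi/5) - (-24*pi**2/5 - 4*pi/5 + 48/125) = 8*pi/5.
Hence b_5 = (1/(2*pi))·(8*pi/5) = 4/5.

4/5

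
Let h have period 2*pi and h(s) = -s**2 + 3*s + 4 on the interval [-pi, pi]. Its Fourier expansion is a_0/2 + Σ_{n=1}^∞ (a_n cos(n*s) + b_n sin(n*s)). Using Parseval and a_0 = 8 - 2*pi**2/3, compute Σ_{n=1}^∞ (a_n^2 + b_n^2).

pi**2*(8*pi**2/45 + 6)

Parseval: a_0^2/2 + Σ_{n≥1} (a_n^2+b_n^2) = 1/pi ∫_{-pi}^{pi} h(s)^2 ds = 2*pi**2/3 + 32 + 2*pi**4/5.
Subtract a_0^2/2 = 2*(12 - pi**2)**2/9: Σ (a_n^2+b_n^2) = pi**2*(8*pi**2/45 + 6).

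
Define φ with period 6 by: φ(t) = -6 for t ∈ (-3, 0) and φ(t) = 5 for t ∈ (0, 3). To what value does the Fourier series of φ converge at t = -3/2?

-6

φ is continuous at t = -3/2 with value -6, so the series converges to -6 there.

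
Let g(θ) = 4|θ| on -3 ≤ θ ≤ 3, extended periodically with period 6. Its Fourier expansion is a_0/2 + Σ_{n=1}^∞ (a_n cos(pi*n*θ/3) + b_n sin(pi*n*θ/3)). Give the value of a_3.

-16/(3*pi**2)

a_3 = 1/3 ∫_{-3}^{3} g(θ) cos(pi*θ) dθ.
g is even and cos(pi*θ) is even, so the integrand is even and a_3 = 2/3 ∫_0^{3} g(θ) cos(pi*θ) dθ.
Integrating by parts (boundary term plus one more integral), an antiderivative of (4*θ) cos(pi*θ) is 4*θ*sin(pi*θ)/pi + 4*cos(pi*θ)/pi**2; evaluating from 0 to 3: ∫_{0}^{3} (4*θ) cos(pi*θ) dθ = (-4/pi**2) - (4/pi**2) = -8/pi**2.
Hence a_3 = (2/3)·(-8/pi**2) = -16/(3*pi**2).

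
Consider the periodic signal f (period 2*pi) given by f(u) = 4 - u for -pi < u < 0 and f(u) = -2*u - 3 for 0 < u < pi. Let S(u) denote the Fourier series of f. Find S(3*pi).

1/2 - pi/2

u = 3*pi differs from u = -pi by 2 full period(s), and the series is 2*pi-periodic.
At u = -pi the one-sided limits are f(-pi^-) = -2*pi - 3 and f(-pi^+) = pi + 4.
By Dirichlet's theorem the series converges to their average, [(-2*pi - 3) + (pi + 4)]/2 = 1/2 - pi/2.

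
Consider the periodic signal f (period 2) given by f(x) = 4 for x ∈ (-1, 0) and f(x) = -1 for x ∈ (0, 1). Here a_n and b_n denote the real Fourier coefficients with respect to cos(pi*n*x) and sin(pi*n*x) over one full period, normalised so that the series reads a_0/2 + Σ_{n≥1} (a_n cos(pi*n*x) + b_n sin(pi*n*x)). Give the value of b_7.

b_7 = ∫_{-1}^{1} f(x) sin(7*pi*x) dx.
Split the integral at the breakpoints.
Directly, an antiderivative of (4) sin(7*pi*x) is -4*cos(7*pi*x)/(7*pi); evaluating from -1 to 0: ∫_{-1}^{0} (4) sin(7*pi*x) dx = (-4/(7*pi)) - (4/(7*pi)) = -8/(7*pi).
Directly, an antiderivative of (-1) sin(7*pi*x) is cos(7*pi*x)/(7*pi); evaluating from 0 to 1: ∫_{0}^{1} (-1) sin(7*pi*x) dx = (-1/(7*pi)) - (1/(7*pi)) = -2/(7*pi).
Summing the pieces gives b_7 = -10/(7*pi).

-10/(7*pi)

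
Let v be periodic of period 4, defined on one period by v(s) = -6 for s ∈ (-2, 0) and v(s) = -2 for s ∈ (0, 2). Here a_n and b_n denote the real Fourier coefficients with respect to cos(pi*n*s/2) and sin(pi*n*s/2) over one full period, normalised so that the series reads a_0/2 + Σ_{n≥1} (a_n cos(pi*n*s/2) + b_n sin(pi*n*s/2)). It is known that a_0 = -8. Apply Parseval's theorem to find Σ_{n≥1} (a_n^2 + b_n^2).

8

Parseval: a_0^2/2 + Σ_{n≥1} (a_n^2+b_n^2) = 1/2 ∫_{-2}^{2} v(s)^2 ds = 40.
Subtract a_0^2/2 = 32: Σ (a_n^2+b_n^2) = 8.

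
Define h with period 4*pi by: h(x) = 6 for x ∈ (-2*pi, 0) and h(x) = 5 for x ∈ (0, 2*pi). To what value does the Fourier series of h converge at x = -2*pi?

x = -2*pi differs from x = 2*pi by -1 full period(s), and the series is 4*pi-periodic.
At x = 2*pi the one-sided limits are h(2*pi^-) = 5 and h(2*pi^+) = 6.
By Dirichlet's theorem the series converges to their average, [(5) + (6)]/2 = 11/2.

11/2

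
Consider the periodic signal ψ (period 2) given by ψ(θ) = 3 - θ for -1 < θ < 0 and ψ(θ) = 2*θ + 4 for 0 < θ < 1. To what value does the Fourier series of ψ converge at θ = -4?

7/2

θ = -4 differs from θ = 0 by -2 full period(s), and the series is 2-periodic.
At θ = 0 the one-sided limits are ψ(0^-) = 3 and ψ(0^+) = 4.
By Dirichlet's theorem the series converges to their average, [(3) + (4)]/2 = 7/2.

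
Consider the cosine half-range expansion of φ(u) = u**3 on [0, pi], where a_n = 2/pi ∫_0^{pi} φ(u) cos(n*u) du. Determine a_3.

2*(4 - 9*pi**2)/(27*pi)

a_3 = 2/pi ∫_0^{pi} (u**3) cos(3*u) du.
Integrating by parts three times (tabular method), an antiderivative of (u**3) cos(3*u) is u**3*sin(3*u)/3 + u**2*cos(3*u)/3 - 2*u*sin(3*u)/9 - 2*cos(3*u)/27; evaluating from 0 to pi: ∫_{0}^{pi} (u**3) cos(3*u) du = (2/27 - pi**2/3) - (-2/27) = 4/27 - pi**2/3.
Hence a_3 = (2/pi)·(4/27 - pi**2/3) = 2*(4 - 9*pi**2)/(27*pi).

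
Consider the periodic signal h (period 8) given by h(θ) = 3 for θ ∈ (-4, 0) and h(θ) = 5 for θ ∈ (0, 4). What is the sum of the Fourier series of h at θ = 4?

4

θ = 4 differs from θ = -4 by 1 full period(s), and the series is 8-periodic.
At θ = -4 the one-sided limits are h(-4^-) = 5 and h(-4^+) = 3.
By Dirichlet's theorem the series converges to their average, [(5) + (3)]/2 = 4.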